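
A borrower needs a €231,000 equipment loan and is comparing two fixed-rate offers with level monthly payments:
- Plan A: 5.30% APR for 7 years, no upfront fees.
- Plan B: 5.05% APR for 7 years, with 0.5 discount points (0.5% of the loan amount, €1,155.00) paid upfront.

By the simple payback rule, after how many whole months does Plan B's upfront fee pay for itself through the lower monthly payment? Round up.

Plan A: monthly rate = 5.3%/12 = 0.0044167; payment = 231,000 × 0.0044167 / (1 − (1+0.0044167)^−84) = €3,297.60.
Plan B: at 5.05% the monthly rate is 0.0042083, so the payment is 231,000 × 0.0042083 / (1 − 1.0042083^−84) = €3,270.36.
Monthly savings = €3,297.60 − €3,270.36 = €27.24.
Break-even = €1,155.00 / €27.24 = 42.40 → 43 months.

43 months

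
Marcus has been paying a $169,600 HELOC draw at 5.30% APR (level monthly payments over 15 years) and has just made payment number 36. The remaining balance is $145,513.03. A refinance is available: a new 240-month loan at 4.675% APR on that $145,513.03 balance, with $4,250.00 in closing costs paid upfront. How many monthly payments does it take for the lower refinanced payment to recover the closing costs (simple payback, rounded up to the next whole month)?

Current payment = 169,600 × 5.3%/12 / (1 − (1+0.0044167)^−180) = $1,367.84.
Refinanced payment = 145,513.03 × 0.0038958 / (1 − (1+0.0038958)^−240) = $934.39.
Monthly savings = $1,367.84 − $934.39 = $433.45.
Break-even = $4,250.00 / $433.45 = 9.81 → 10 months.

10 months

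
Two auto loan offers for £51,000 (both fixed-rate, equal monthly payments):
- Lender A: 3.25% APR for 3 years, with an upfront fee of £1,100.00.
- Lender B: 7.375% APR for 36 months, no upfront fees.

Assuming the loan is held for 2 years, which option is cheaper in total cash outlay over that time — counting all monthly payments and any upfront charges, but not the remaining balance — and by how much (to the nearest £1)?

Lender A: at 3.25% the monthly rate is 0.0027083, so the payment is 51,000 × 0.0027083 / (1 − 1.0027083^−36) = £1,488.77.
Lender B: at 7.375% the monthly rate is 0.0061458, so the payment is 51,000 × 0.0061458 / (1 − 1.0061458^−36) = £1,583.49.
Over 24 months: Lender A costs 24 × £1,488.77 + £1,100.00 = £36,830.48; Lender B costs 24 × £1,583.49 = £38,003.76.
Lender A is cheaper by £38,003.76 − £36,830.48 = £1,173.28.

Lender A by £1,173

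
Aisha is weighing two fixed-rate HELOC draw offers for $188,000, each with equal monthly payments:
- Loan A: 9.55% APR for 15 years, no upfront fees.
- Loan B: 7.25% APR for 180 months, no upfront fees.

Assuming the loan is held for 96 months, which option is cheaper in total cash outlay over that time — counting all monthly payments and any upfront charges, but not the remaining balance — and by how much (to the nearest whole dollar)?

Loan A: monthly rate = 9.55%/12 = 0.0079583; payment = 188,000 × 0.0079583 / (1 − (1+0.0079583)^−180) = $1,968.82.
Loan B: monthly rate = 7.25%/12 = 0.0060417; payment = 188,000 × 0.0060417 / (1 − (1+0.0060417)^−180) = $1,716.18.
Over 96 months: Loan A costs 96 × $1,968.82 = $189,006.72; Loan B costs 96 × $1,716.18 = $164,753.28.
Loan B is cheaper by $189,006.72 − $164,753.28 = $24,253.44.

Loan B by $24,253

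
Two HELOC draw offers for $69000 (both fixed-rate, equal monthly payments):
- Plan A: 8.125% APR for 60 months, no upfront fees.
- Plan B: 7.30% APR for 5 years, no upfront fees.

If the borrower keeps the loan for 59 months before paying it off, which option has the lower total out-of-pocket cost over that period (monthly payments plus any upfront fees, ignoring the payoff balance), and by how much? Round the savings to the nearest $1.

Plan B by $1,601

Plan A: monthly rate = 8.125%/12 = 0.0067708; payment = 69,000 × 0.0067708 / (1 − (1+0.0067708)^−60) = $1,403.20.
Plan B: at 7.30% the monthly rate is 0.0060833, so the payment is 69,000 × 0.0060833 / (1 − 1.0060833^−60) = $1,376.07.
Over 59 months: Plan A costs 59 × $1,403.20 = $82,788.80; Plan B costs 59 × $1,376.07 = $81,188.13.
Plan B is cheaper by $82,788.80 − $81,188.13 = $1,600.67.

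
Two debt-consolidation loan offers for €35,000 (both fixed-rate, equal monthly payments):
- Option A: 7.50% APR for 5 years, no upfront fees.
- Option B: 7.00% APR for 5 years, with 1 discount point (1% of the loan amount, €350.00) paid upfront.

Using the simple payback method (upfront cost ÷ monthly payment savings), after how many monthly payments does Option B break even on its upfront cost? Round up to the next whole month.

43 months

Option A: at 7.50% the monthly rate is 0.0062500, so the payment is 35,000 × 0.0062500 / (1 − 1.0062500^−60) = €701.33.
Option B: monthly rate = 7%/12 = 0.0058333; payment = 35,000 × 0.0058333 / (1 − (1+0.0058333)^−60) = €693.04.
Monthly savings = €701.33 − €693.04 = €8.29.
Break-even = €350.00 / €8.29 = 42.22 → 43 months.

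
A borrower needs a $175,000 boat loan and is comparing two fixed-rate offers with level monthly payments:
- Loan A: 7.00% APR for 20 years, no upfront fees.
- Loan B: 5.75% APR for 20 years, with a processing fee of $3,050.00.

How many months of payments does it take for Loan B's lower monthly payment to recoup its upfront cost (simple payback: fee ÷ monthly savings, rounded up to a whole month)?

24 months

Loan A: at 7.00% the monthly rate is 0.0058333, so the payment is 175,000 × 0.0058333 / (1 − 1.0058333^−240) = $1,356.77.
Loan B: at 5.75% the monthly rate is 0.0047917, so the payment is 175,000 × 0.0047917 / (1 − 1.0047917^−240) = $1,228.65.
Monthly savings = $1,356.77 − $1,228.65 = $128.12.
Break-even = $3,050.00 / $128.12 = 23.81 → 24 months.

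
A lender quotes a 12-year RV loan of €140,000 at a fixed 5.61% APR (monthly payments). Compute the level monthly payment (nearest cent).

Monthly rate = 5.61%/12 = 0.0046750; payment = 140,000 × 0.0046750 / (1 − (1+0.0046750)^−144) = €1,338.10.

€1,338.10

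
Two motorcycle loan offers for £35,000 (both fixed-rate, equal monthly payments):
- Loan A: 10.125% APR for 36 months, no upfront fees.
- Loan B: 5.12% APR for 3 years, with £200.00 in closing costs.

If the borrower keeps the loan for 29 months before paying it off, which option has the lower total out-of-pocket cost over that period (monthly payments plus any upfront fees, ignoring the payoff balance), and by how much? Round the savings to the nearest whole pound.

Loan A: at 10.125% the monthly rate is 0.0084375, so the payment is 35,000 × 0.0084375 / (1 − 1.0084375^−36) = £1,131.41.
Loan B: monthly rate = 5.12%/12 = 0.0042667; payment = 35,000 × 0.0042667 / (1 − (1+0.0042667)^−36) = £1,050.87.
Over 29 months: Loan A costs 29 × £1,131.41 = £32,810.89; Loan B costs 29 × £1,050.87 + £200.00 = £30,675.23.
Loan B is cheaper by £32,810.89 − £30,675.23 = £2,135.66.

Loan B by £2,136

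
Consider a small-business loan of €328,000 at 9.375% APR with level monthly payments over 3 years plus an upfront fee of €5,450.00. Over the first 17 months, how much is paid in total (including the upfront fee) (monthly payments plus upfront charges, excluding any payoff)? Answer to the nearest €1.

€183,740

Monthly rate = 9.375%/12 = 0.0078125; payment = 328,000 × 0.0078125 / (1 − (1+0.0078125)^−36) = €10,487.65.
Total outlay = 17 × €10,487.65 + €5,450.00 = €183,740.05.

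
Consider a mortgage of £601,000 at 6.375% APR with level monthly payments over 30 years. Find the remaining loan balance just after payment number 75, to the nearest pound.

£549,875

With monthly rate i = 6.375%/12 = 0.0053125, the balance after k of n payments is P · [(1+i)^n − (1+i)^k] / [(1+i)^n − 1].
(1+0.0053125)^360 = 6.73580847 and (1+0.0053125)^75 = 1.48792552, so the balance is 601,000 × (6.73580847 − 1.48792552) / (6.73580847 − 1) = £549,874.99.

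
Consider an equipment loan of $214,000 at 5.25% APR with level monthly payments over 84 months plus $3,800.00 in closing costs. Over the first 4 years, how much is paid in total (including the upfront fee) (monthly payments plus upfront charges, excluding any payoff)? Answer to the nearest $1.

$150,193

At 5.25% the monthly rate is 0.0043750, so the payment is 214,000 × 0.0043750 / (1 − 1.0043750^−84) = $3,049.86.
Total outlay = 48 × $3,049.86 + $3,800.00 = $150,193.28.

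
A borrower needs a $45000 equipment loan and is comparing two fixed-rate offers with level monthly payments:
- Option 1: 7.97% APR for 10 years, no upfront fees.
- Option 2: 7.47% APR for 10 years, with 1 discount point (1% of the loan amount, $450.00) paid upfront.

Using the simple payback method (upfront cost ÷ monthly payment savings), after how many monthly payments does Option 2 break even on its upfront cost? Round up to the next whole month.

Option 1: at 7.97% the monthly rate is 0.0066417, so the payment is 45,000 × 0.0066417 / (1 − 1.0066417^−120) = $545.26.
Option 2: at 7.47% the monthly rate is 0.0062250, so the payment is 45,000 × 0.0062250 / (1 − 1.0062250^−120) = $533.45.
Monthly savings = $545.26 − $533.45 = $11.81.
Break-even = $450.00 / $11.81 = 38.10 → 39 months.

39 months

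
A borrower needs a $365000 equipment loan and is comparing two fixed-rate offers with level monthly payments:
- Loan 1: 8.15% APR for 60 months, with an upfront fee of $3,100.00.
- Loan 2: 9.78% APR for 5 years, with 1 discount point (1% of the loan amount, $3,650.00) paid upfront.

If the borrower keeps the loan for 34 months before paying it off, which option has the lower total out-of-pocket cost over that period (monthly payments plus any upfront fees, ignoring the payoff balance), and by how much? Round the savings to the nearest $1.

Loan 1: at 8.15% the monthly rate is 0.0067917, so the payment is 365,000 × 0.0067917 / (1 − 1.0067917^−60) = $7,427.11.
Loan 2: at 9.78% the monthly rate is 0.0081500, so the payment is 365,000 × 0.0081500 / (1 − 1.0081500^−60) = $7,715.72.
Over 34 months: Loan 1 costs 34 × $7,427.11 + $3,100.00 = $255,621.74; Loan 2 costs 34 × $7,715.72 + $3,650.00 = $265,984.48.
Loan 1 is cheaper by $265,984.48 − $255,621.74 = $10,362.74.

Loan 1 by $10,363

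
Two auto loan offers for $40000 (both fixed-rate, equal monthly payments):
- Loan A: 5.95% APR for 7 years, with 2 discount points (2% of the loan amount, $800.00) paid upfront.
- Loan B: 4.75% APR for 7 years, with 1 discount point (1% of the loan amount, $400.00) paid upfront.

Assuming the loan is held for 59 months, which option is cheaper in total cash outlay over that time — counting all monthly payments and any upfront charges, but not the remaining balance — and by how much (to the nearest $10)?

Loan B by $1,740

Loan A: at 5.95% the monthly rate is 0.0049583, so the payment is 40,000 × 0.0049583 / (1 − 1.0049583^−84) = $583.38.
Loan B: at 4.75% the monthly rate is 0.0039583, so the payment is 40,000 × 0.0039583 / (1 − 1.0039583^−84) = $560.67.
Over 59 months: Loan A costs 59 × $583.38 + $800.00 = $35,219.42; Loan B costs 59 × $560.67 + $400.00 = $33,479.53.
Loan B is cheaper by $35,219.42 − $33,479.53 = $1,739.89.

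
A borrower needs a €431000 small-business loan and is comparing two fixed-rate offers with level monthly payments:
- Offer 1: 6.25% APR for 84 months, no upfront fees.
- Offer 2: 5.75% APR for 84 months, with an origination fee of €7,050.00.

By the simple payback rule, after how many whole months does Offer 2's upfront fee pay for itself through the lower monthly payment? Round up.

69 months

Offer 1: at 6.25% the monthly rate is 0.0052083, so the payment is 431,000 × 0.0052083 / (1 − 1.0052083^−84) = €6,348.07.
Offer 2: at 5.75% the monthly rate is 0.0047917, so the payment is 431,000 × 0.0047917 / (1 − 1.0047917^−84) = €6,244.76.
Monthly savings = €6,348.07 − €6,244.76 = €103.31.
Break-even = €7,050.00 / €103.31 = 68.24 → 69 months.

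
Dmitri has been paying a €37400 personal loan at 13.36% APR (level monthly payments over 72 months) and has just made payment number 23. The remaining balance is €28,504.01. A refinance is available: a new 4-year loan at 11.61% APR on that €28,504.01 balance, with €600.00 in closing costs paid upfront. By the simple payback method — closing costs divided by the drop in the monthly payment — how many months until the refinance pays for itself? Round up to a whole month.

48 months

Current payment = 37,400 × 13.36%/12 / (1 − (1+0.0111333)^−72) = €757.90.
Refinanced payment = 28,504.01 × 0.0096750 / (1 − (1+0.0096750)^−48) = €745.17.
Monthly savings = €757.90 − €745.17 = €12.73.
Break-even = €600.00 / €12.73 = 47.13 → 48 months.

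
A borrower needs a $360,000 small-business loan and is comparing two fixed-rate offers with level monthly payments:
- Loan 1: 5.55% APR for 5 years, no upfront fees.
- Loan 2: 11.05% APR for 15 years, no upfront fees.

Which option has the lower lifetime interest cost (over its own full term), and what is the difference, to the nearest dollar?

Loan 1: monthly rate = 5.55%/12 = 0.0046250; payment = 360,000 × 0.0046250 / (1 − (1+0.0046250)^−60) = $6,884.73.
Total interest on Loan 1 = 60 × $6,884.73 − $360,000 = $53,083.80.
Loan 2: monthly rate = 11.05%/12 = 0.0092083; payment = 360,000 × 0.0092083 / (1 − (1+0.0092083)^−180) = $4,103.06.
Total interest on Loan 2 = 180 × $4,103.06 − $360,000 = $378,550.80.
Loan 1 is lower by $325,467.00.

Loan 1 by $325,467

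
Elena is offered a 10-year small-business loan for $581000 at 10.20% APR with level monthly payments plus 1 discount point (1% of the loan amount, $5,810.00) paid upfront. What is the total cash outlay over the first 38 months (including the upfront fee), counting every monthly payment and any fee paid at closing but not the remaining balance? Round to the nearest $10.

$300,020

At 10.20% the monthly rate is 0.0085000, so the payment is 581,000 × 0.0085000 / (1 − 1.0085000^−120) = $7,742.45.
Total outlay = 38 × $7,742.45 + $5,810.00 = $300,023.10.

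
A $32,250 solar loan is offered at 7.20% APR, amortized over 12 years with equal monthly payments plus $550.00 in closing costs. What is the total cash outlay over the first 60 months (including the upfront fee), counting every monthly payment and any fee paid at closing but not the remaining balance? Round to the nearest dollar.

$20,656

At 7.20% the monthly rate is 0.0060000, so the payment is 32,250 × 0.0060000 / (1 − 1.0060000^−144) = $335.10.
Total outlay = 60 × $335.10 + $550.00 = $20,656.00.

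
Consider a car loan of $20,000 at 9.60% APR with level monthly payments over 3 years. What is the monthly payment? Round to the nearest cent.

$641.59

Monthly rate = 9.6%/12 = 0.0080000; payment = 20,000 × 0.0080000 / (1 − (1+0.0080000)^−36) = $641.59.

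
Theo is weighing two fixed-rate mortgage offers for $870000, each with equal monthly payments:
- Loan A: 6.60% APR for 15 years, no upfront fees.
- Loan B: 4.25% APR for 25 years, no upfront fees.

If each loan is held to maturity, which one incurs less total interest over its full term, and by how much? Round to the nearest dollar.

Loan A: at 6.60% the monthly rate is 0.0055000, so the payment is 870,000 × 0.0055000 / (1 − 1.0055000^−180) = $7,626.54.
Total interest on Loan A = 180 × $7,626.54 − $870,000 = $502,777.20.
Loan B: monthly rate = 4.25%/12 = 0.0035417; payment = 870,000 × 0.0035417 / (1 − (1+0.0035417)^−300) = $4,713.12.
Total interest on Loan B = 300 × $4,713.12 − $870,000 = $543,936.00.
Loan A is lower by $41,158.80.

Loan A by $41,159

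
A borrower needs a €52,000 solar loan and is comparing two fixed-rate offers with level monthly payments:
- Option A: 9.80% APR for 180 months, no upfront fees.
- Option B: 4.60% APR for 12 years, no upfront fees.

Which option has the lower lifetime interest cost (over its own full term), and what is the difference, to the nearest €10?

Option A: at 9.80% the monthly rate is 0.0081667, so the payment is 52,000 × 0.0081667 / (1 − 1.0081667^−180) = €552.45.
Total interest on Option A = 180 × €552.45 − €52,000 = €47,441.00.
Option B: at 4.60% the monthly rate is 0.0038333, so the payment is 52,000 × 0.0038333 / (1 − 1.0038333^−144) = €470.58.
Total interest on Option B = 144 × €470.58 − €52,000 = €15,763.52.
Option B is lower by €31,677.48.

Option B by €31,680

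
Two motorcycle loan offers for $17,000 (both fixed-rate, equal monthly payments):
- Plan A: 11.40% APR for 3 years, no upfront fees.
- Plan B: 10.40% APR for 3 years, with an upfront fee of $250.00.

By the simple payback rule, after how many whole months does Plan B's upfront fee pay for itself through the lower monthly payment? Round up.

32 months

Plan A: at 11.40% the monthly rate is 0.0095000, so the payment is 17,000 × 0.0095000 / (1 − 1.0095000^−36) = $559.78.
Plan B: monthly rate = 10.4%/12 = 0.0086667; payment = 17,000 × 0.0086667 / (1 − (1+0.0086667)^−36) = $551.74.
Monthly savings = $559.78 − $551.74 = $8.04.
Break-even = $250.00 / $8.04 = 31.09 → 32 months.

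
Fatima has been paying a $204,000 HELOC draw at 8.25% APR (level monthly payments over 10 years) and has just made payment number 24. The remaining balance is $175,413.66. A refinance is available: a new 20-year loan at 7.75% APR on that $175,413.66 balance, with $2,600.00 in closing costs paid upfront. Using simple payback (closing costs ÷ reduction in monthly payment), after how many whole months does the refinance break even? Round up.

3 months

Current payment = 204,000 × 8.25%/12 / (1 − (1+0.0068750)^−120) = $2,502.11.
Refinanced payment = 175,413.66 × 0.0064583 / (1 − (1+0.0064583)^−240) = $1,440.06.
Monthly savings = $2,502.11 − $1,440.06 = $1,062.05.
Break-even = $2,600.00 / $1,062.05 = 2.45 → 3 months.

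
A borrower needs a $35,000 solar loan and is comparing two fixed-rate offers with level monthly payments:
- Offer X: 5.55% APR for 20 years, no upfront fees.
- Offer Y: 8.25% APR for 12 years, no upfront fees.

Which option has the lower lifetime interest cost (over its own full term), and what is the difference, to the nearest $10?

Offer Y by $2,770

Offer X: monthly rate = 5.55%/12 = 0.0046250; payment = 35,000 × 0.0046250 / (1 − (1+0.0046250)^−240) = $241.75.
Total interest on Offer X = 240 × $241.75 − $35,000 = $23,020.00.
Offer Y: monthly rate = 8.25%/12 = 0.0068750; payment = 35,000 × 0.0068750 / (1 − (1+0.0068750)^−144) = $383.67.
Total interest on Offer Y = 144 × $383.67 − $35,000 = $20,248.48.
Offer Y is lower by $2,771.52.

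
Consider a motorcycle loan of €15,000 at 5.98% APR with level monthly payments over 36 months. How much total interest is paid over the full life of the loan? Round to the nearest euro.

At 5.98% the monthly rate is 0.0049833, so the payment is 15,000 × 0.0049833 / (1 − 1.0049833^−36) = €456.19.
Total paid = 36 × €456.19 = €16,422.84; interest = €16,422.84 − €15,000 = €1,422.84.

€1,423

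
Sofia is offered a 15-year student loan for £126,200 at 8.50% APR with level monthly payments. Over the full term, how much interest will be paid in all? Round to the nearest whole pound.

At 8.50% the monthly rate is 0.0070833, so the payment is 126,200 × 0.0070833 / (1 − 1.0070833^−180) = £1,242.74.
Total paid = 180 × £1,242.74 = £223,693.20; interest = £223,693.20 − £126,200 = £97,493.20.

£97,493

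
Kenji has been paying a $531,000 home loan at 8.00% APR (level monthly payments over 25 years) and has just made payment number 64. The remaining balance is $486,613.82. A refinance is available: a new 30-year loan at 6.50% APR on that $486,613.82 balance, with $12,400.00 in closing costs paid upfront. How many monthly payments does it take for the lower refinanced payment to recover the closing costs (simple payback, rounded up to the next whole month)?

Current payment = 531,000 × 8%/12 / (1 − (1+0.0066667)^−300) = $4,098.34.
Refinanced payment = 486,613.82 × 0.0054167 / (1 − (1+0.0054167)^−360) = $3,075.73.
Monthly savings = $4,098.34 − $3,075.73 = $1,022.61.
Break-even = $12,400.00 / $1,022.61 = 12.13 → 13 months.

13 months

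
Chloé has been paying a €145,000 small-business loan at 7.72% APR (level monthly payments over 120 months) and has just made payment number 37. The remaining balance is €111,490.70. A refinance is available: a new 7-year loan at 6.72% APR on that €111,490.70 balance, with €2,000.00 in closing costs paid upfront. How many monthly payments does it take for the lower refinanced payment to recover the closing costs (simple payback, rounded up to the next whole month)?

Current payment = 145,000 × 7.72%/12 / (1 − (1+0.0064333)^−120) = €1,737.87.
Refinanced payment = 111,490.70 × 0.0056000 / (1 − (1+0.0056000)^−84) = €1,667.47.
Monthly savings = €1,737.87 − €1,667.47 = €70.40.
Break-even = €2,000.00 / €70.40 = 28.41 → 29 months.

29 months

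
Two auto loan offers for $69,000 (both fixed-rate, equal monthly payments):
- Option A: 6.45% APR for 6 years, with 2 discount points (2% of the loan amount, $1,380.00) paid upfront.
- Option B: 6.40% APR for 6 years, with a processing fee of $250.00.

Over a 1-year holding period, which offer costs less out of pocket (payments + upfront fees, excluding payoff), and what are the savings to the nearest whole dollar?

Option B by $1,150

Option A: monthly rate = 6.45%/12 = 0.0053750; payment = 69,000 × 0.0053750 / (1 − (1+0.0053750)^−72) = $1,158.24.
Option B: monthly rate = 6.4%/12 = 0.0053333; payment = 69,000 × 0.0053333 / (1 − (1+0.0053333)^−72) = $1,156.60.
Over 12 months: Option A costs 12 × $1,158.24 + $1,380.00 = $15,278.88; Option B costs 12 × $1,156.60 + $250.00 = $14,129.20.
Option B is cheaper by $15,278.88 − $14,129.20 = $1,149.68.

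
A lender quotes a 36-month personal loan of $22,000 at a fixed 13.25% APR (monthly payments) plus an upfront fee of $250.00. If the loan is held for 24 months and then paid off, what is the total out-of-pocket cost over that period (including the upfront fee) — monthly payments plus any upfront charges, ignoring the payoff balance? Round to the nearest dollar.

$18,104

At 13.25% the monthly rate is 0.0110417, so the payment is 22,000 × 0.0110417 / (1 − 1.0110417^−36) = $743.92.
Total outlay = 24 × $743.92 + $250.00 = $18,104.08.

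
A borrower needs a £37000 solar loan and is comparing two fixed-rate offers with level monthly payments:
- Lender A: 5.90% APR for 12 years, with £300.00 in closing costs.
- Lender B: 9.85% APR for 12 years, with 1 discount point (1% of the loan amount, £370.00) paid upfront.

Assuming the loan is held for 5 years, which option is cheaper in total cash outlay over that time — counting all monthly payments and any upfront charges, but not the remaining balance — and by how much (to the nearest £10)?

Lender A: at 5.90% the monthly rate is 0.0049167, so the payment is 37,000 × 0.0049167 / (1 − 1.0049167^−144) = £359.15.
Lender B: monthly rate = 9.85%/12 = 0.0082083; payment = 37,000 × 0.0082083 / (1 − (1+0.0082083)^−144) = £438.98.
Over 60 months: Lender A costs 60 × £359.15 + £300.00 = £21,849.00; Lender B costs 60 × £438.98 + £370.00 = £26,708.80.
Lender A is cheaper by £26,708.80 − £21,849.00 = £4,859.80.

Lender A by £4,860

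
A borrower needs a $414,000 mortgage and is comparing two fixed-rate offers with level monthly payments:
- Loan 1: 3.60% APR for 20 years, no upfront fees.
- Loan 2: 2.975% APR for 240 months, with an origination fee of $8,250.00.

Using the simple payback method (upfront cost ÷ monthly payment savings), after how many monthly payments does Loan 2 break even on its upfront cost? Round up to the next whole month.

63 months

Loan 1: monthly rate = 3.6%/12 = 0.0030000; payment = 414,000 × 0.0030000 / (1 − (1+0.0030000)^−240) = $2,422.36.
Loan 2: at 2.975% the monthly rate is 0.0024792, so the payment is 414,000 × 0.0024792 / (1 − 1.0024792^−240) = $2,290.86.
Monthly savings = $2,422.36 − $2,290.86 = $131.50.
Break-even = $8,250.00 / $131.50 = 62.74 → 63 months.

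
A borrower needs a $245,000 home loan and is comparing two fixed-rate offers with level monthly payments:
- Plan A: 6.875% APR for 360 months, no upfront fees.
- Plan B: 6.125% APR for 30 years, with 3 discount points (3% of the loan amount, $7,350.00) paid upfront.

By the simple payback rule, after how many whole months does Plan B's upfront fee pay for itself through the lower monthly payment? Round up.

61 months

Plan A: monthly rate = 6.875%/12 = 0.0057292; payment = 245,000 × 0.0057292 / (1 − (1+0.0057292)^−360) = $1,609.48.
Plan B: at 6.125% the monthly rate is 0.0051042, so the payment is 245,000 × 0.0051042 / (1 − 1.0051042^−360) = $1,488.65.
Monthly savings = $1,609.48 − $1,488.65 = $120.83.
Break-even = $7,350.00 / $120.83 = 60.83 → 61 months.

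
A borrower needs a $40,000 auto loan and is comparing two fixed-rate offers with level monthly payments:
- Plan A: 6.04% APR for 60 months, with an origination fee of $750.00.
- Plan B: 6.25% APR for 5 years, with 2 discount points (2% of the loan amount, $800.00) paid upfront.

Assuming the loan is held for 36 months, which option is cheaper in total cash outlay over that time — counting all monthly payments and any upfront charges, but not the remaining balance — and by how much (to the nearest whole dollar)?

Plan A by $191

Plan A: monthly rate = 6.04%/12 = 0.0050333; payment = 40,000 × 0.0050333 / (1 − (1+0.0050333)^−60) = $774.06.
Plan B: at 6.25% the monthly rate is 0.0052083, so the payment is 40,000 × 0.0052083 / (1 − 1.0052083^−60) = $777.97.
Over 36 months: Plan A costs 36 × $774.06 + $750.00 = $28,616.16; Plan B costs 36 × $777.97 + $800.00 = $28,806.92.
Plan A is cheaper by $28,806.92 − $28,616.16 = $190.76.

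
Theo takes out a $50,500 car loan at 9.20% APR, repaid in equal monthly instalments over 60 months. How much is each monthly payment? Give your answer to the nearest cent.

At 9.20% the monthly rate is 0.0076667, so the payment is 50,500 × 0.0076667 / (1 − 1.0076667^−60) = $1,053.21.

$1,053.21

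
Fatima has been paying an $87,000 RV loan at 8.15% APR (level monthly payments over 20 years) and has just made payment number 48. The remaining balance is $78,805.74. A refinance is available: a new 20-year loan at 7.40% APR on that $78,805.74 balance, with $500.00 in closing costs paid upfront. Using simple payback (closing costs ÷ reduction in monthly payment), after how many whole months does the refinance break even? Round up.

5 months

Current payment = 87,000 × 8.15%/12 / (1 − (1+0.0067917)^−240) = $735.85.
Refinanced payment = 78,805.74 × 0.0061667 / (1 − (1+0.0061667)^−240) = $630.04.
Monthly savings = $735.85 − $630.04 = $105.81.
Break-even = $500.00 / $105.81 = 4.73 → 5 months.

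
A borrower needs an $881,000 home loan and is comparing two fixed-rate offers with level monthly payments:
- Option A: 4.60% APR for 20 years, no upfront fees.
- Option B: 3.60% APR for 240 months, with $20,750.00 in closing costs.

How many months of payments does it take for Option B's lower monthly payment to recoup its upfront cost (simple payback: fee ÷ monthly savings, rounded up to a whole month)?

45 months

Option A: at 4.60% the monthly rate is 0.0038333, so the payment is 881,000 × 0.0038333 / (1 − 1.0038333^−240) = $5,621.31.
Option B: monthly rate = 3.6%/12 = 0.0030000; payment = 881,000 × 0.0030000 / (1 − (1+0.0030000)^−240) = $5,154.83.
Monthly savings = $5,621.31 − $5,154.83 = $466.48.
Break-even = $20,750.00 / $466.48 = 44.48 → 45 months.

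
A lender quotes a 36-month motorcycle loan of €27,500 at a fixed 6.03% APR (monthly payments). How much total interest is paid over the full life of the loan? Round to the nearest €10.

€2,630

At 6.03% the monthly rate is 0.0050250, so the payment is 27,500 × 0.0050250 / (1 − 1.0050250^−36) = €836.98.
Total paid = 36 × €836.98 = €30,131.28; interest = €30,131.28 − €27,500 = €2,631.28.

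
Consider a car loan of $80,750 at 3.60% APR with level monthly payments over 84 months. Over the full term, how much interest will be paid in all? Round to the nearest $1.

$10,722

At 3.60% the monthly rate is 0.0030000, so the payment is 80,750 × 0.0030000 / (1 − 1.0030000^−84) = $1,088.95.
Total paid = 84 × $1,088.95 = $91,471.80; interest = $91,471.80 − $80,750 = $10,721.80.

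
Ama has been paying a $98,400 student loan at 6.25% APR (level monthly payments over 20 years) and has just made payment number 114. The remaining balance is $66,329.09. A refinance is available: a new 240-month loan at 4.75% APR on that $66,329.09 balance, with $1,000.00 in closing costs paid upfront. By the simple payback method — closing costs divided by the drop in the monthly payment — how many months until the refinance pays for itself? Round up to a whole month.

Current payment = 98,400 × 6.25%/12 / (1 − (1+0.0052083)^−240) = $719.23.
Refinanced payment = 66,329.09 × 0.0039583 / (1 − (1+0.0039583)^−240) = $428.63.
Monthly savings = $719.23 − $428.63 = $290.60.
Break-even = $1,000.00 / $290.60 = 3.44 → 4 months.

4 months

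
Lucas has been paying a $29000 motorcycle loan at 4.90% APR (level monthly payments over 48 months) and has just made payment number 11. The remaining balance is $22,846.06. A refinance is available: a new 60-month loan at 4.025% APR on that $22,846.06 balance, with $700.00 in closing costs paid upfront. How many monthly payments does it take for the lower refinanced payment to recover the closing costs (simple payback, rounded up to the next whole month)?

3 months

Current payment = 29,000 × 4.9%/12 / (1 − (1+0.0040833)^−48) = $666.54.
Refinanced payment = 22,846.06 × 0.0033542 / (1 − (1+0.0033542)^−60) = $421.00.
Monthly savings = $666.54 − $421.00 = $245.54.
Break-even = $700.00 / $245.54 = 2.85 → 3 months.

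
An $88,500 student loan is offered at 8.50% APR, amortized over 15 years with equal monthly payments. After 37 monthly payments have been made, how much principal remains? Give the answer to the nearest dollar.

With monthly rate i = 8.5%/12 = 0.0070833, the balance after k of n payments is P · [(1+i)^n − (1+i)^k] / [(1+i)^n − 1].
(1+0.0070833)^180 = 3.56265334 and (1+0.0070833)^37 = 1.29843473, so the balance is 88,500 × (3.56265334 − 1.29843473) / (3.56265334 − 1) = $78,193.70.

$78,194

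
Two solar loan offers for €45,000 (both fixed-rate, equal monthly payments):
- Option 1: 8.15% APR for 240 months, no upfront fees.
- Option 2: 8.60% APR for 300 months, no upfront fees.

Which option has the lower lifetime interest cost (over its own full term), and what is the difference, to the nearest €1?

Option 1 by €18,271

Option 1: at 8.15% the monthly rate is 0.0067917, so the payment is 45,000 × 0.0067917 / (1 − 1.0067917^−240) = €380.61.
Total interest on Option 1 = 240 × €380.61 − €45,000 = €46,346.40.
Option 2: monthly rate = 8.6%/12 = 0.0071667; payment = 45,000 × 0.0071667 / (1 − (1+0.0071667)^−300) = €365.39.
Total interest on Option 2 = 300 × €365.39 − €45,000 = €64,617.00.
Option 1 is lower by €18,270.60.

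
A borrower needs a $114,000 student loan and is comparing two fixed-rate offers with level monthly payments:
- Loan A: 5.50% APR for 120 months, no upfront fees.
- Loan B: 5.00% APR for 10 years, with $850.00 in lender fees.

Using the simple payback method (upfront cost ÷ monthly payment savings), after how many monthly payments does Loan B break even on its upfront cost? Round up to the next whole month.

31 months

Loan A: at 5.50% the monthly rate is 0.0045833, so the payment is 114,000 × 0.0045833 / (1 − 1.0045833^−120) = $1,237.20.
Loan B: monthly rate = 5%/12 = 0.0041667; payment = 114,000 × 0.0041667 / (1 − (1+0.0041667)^−120) = $1,209.15.
Monthly savings = $1,237.20 − $1,209.15 = $28.05.
Break-even = $850.00 / $28.05 = 30.30 → 31 months.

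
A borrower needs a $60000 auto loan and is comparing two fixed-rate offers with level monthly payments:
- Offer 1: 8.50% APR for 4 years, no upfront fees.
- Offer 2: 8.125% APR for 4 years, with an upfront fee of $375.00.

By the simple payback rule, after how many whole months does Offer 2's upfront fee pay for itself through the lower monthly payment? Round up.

Offer 1: monthly rate = 8.5%/12 = 0.0070833; payment = 60,000 × 0.0070833 / (1 − (1+0.0070833)^−48) = $1,478.90.
Offer 2: at 8.125% the monthly rate is 0.0067708, so the payment is 60,000 × 0.0067708 / (1 − 1.0067708^−48) = $1,468.30.
Monthly savings = $1,478.90 − $1,468.30 = $10.60.
Break-even = $375.00 / $10.60 = 35.38 → 36 months.

36 months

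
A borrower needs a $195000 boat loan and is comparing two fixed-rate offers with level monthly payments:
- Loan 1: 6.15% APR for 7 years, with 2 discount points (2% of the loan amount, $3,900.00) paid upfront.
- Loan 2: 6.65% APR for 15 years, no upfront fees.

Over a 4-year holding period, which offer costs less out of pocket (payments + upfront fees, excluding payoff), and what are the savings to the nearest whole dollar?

Loan 2 by $59,001

Loan 1: monthly rate = 6.15%/12 = 0.0051250; payment = 195,000 × 0.0051250 / (1 − (1+0.0051250)^−84) = $2,862.71.
Loan 2: at 6.65% the monthly rate is 0.0055417, so the payment is 195,000 × 0.0055417 / (1 − 1.0055417^−180) = $1,714.78.
Over 48 months: Loan 1 costs 48 × $2,862.71 + $3,900.00 = $141,310.08; Loan 2 costs 48 × $1,714.78 = $82,309.44.
Loan 2 is cheaper by $141,310.08 − $82,309.44 = $59,000.64.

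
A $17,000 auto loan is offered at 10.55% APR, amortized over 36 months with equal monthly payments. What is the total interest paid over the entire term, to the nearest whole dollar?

Monthly rate = 10.55%/12 = 0.0087917; payment = 17,000 × 0.0087917 / (1 − (1+0.0087917)^−36) = $552.94.
Total paid = 36 × $552.94 = $19,905.84; interest = $19,905.84 − $17,000 = $2,905.84.

$2,906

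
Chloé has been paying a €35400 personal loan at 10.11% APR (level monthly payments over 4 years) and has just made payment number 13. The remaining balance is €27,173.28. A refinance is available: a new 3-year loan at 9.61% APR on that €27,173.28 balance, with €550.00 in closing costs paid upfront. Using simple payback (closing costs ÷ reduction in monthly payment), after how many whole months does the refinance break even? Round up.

Current payment = 35,400 × 10.11%/12 / (1 − (1+0.0084250)^−48) = €899.71.
Refinanced payment = 27,173.28 × 0.0080083 / (1 − (1+0.0080083)^−36) = €871.84.
Monthly savings = €899.71 − €871.84 = €27.87.
Break-even = €550.00 / €27.87 = 19.73 → 20 months.

20 months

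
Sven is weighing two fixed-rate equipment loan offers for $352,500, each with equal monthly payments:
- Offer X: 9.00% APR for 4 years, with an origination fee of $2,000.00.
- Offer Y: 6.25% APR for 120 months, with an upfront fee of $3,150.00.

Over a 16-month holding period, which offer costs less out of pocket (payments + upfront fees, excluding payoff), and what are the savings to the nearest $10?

Offer Y by $75,880

Offer X: monthly rate = 9%/12 = 0.0075000; payment = 352,500 × 0.0075000 / (1 − (1+0.0075000)^−48) = $8,771.98.
Offer Y: monthly rate = 6.25%/12 = 0.0052083; payment = 352,500 × 0.0052083 / (1 − (1+0.0052083)^−120) = $3,957.87.
Over 16 months: Offer X costs 16 × $8,771.98 + $2,000.00 = $142,351.68; Offer Y costs 16 × $3,957.87 + $3,150.00 = $66,475.92.
Offer Y is cheaper by $142,351.68 − $66,475.92 = $75,875.76.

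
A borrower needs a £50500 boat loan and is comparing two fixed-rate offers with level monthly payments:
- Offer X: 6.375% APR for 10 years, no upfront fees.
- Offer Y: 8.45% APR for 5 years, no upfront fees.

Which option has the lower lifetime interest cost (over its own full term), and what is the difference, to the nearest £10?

Offer Y by £6,330

Offer X: monthly rate = 6.375%/12 = 0.0053125; payment = 50,500 × 0.0053125 / (1 − (1+0.0053125)^−120) = £570.21.
Total interest on Offer X = 120 × £570.21 − £50,500 = £17,925.20.
Offer Y: monthly rate = 8.45%/12 = 0.0070417; payment = 50,500 × 0.0070417 / (1 − (1+0.0070417)^−60) = £1,034.87.
Total interest on Offer Y = 60 × £1,034.87 − £50,500 = £11,592.20.
Offer Y is lower by £6,333.00.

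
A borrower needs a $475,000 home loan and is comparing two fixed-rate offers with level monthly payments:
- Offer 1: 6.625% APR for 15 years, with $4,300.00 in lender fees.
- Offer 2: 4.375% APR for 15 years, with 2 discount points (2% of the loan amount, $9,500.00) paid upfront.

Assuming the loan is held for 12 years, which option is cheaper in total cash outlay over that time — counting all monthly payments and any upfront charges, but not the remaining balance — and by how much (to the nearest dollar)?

Offer 2 by $76,451

Offer 1: at 6.625% the monthly rate is 0.0055208, so the payment is 475,000 × 0.0055208 / (1 − 1.0055208^−180) = $4,170.47.
Offer 2: at 4.375% the monthly rate is 0.0036458, so the payment is 475,000 × 0.0036458 / (1 − 1.0036458^−180) = $3,603.45.
Over 144 months: Offer 1 costs 144 × $4,170.47 + $4,300.00 = $604,847.68; Offer 2 costs 144 × $3,603.45 + $9,500.00 = $528,396.80.
Offer 2 is cheaper by $604,847.68 − $528,396.80 = $76,450.88.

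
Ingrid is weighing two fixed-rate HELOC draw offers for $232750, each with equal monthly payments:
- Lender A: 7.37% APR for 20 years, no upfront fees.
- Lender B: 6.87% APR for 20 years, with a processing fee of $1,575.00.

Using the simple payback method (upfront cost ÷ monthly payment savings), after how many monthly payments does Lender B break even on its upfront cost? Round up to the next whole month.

23 months

Lender A: monthly rate = 7.37%/12 = 0.0061417; payment = 232,750 × 0.0061417 / (1 − (1+0.0061417)^−240) = $1,856.56.
Lender B: at 6.87% the monthly rate is 0.0057250, so the payment is 232,750 × 0.0057250 / (1 − 1.0057250^−240) = $1,786.39.
Monthly savings = $1,856.56 − $1,786.39 = $70.17.
Break-even = $1,575.00 / $70.17 = 22.45 → 23 months.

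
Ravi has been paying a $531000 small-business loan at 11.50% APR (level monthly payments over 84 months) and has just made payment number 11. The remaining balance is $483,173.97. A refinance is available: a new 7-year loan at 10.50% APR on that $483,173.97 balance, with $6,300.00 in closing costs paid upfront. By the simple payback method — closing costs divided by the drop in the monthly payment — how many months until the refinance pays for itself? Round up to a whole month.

6 months

Current payment = 531,000 × 11.5%/12 / (1 − (1+0.0095833)^−84) = $9,232.21.
Refinanced payment = 483,173.97 × 0.0087500 / (1 − (1+0.0087500)^−84) = $8,146.64.
Monthly savings = $9,232.21 − $8,146.64 = $1,085.57.
Break-even = $6,300.00 / $1,085.57 = 5.80 → 6 months.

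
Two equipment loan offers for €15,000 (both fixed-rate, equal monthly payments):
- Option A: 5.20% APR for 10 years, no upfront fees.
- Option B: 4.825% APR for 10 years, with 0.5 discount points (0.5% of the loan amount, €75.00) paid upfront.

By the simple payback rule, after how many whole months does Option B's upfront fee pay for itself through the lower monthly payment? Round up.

Option A: at 5.20% the monthly rate is 0.0043333, so the payment is 15,000 × 0.0043333 / (1 − 1.0043333^−120) = €160.57.
Option B: at 4.825% the monthly rate is 0.0040208, so the payment is 15,000 × 0.0040208 / (1 − 1.0040208^−120) = €157.82.
Monthly savings = €160.57 − €157.82 = €2.75.
Break-even = €75.00 / €2.75 = 27.27 → 28 months.

28 months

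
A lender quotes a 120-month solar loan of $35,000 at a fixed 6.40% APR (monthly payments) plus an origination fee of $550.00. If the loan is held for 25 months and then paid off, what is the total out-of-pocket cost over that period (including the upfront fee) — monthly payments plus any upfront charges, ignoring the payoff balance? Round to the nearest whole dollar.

$10,441

Monthly rate = 6.4%/12 = 0.0053333; payment = 35,000 × 0.0053333 / (1 − (1+0.0053333)^−120) = $395.64.
Total outlay = 25 × $395.64 + $550.00 = $10,441.00.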